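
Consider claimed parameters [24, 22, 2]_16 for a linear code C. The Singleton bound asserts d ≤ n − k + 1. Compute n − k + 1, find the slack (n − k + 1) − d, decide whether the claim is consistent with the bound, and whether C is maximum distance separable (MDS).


Singleton RHS = n − k + 1 = 3, slack = 1, bound satisfied, not MDS.

Singleton bound: d ≤ n − k + 1.
Here n = 24, k = 22, so n − k + 1 = 3.
Given d = 2, check d ≤ 3: YES.
Slack = (n − k + 1) − d = 1.
The code is NOT MDS (slack = 1 > 0).
Description: the claimed parameters are [24, 22, 2]_16; such a code would be non-MDS.


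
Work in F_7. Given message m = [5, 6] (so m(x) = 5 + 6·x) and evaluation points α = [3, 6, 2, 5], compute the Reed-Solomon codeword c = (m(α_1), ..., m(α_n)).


c = [2, 6, 3, 0]

Message polynomial: m(x) = 5 + 6·x (mod 7).
For each evaluation point α_i, compute m(α_i) mod 7:
  α_1 = 3: Horner steps 6 → 2, so m(3) = 2.
  α_2 = 6: Horner steps 6 → 6, so m(6) = 6.
  α_3 = 2: Horner steps 6 → 3, so m(2) = 3.
  α_4 = 5: Horner steps 6 → 0, so m(5) = 0.
Codeword c = [2, 6, 3, 0] ∈ F_7^4.


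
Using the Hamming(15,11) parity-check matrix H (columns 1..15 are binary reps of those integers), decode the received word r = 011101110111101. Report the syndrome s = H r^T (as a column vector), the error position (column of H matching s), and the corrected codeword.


s = (0, 0, 1, 1)^T, error position = 3, corrected codeword c = 010101110111101

Compute s = H r^T mod 2 one row at a time:
  s_1 = 1 + 0 + 1 + 1 + 1 + 1 + 0 + 1 = 6 ≡ 0 (mod 2).
  s_2 = 1 + 0 + 1 + 1 + 1 + 1 + 0 + 1 = 6 ≡ 0 (mod 2).
  s_3 = 1 + 1 + 1 + 1 + 1 + 1 + 0 + 1 = 7 ≡ 1 (mod 2).
  s_4 = 0 + 1 + 0 + 1 + 0 + 1 + 1 + 1 = 5 ≡ 1 (mod 2).
s = (0, 0, 1, 1)^T — this equals column 3 of H (binary 0011), so error is at position 3.
Correct: flip bit 3 of r = 011101110111101 to get c = 010101110111101.


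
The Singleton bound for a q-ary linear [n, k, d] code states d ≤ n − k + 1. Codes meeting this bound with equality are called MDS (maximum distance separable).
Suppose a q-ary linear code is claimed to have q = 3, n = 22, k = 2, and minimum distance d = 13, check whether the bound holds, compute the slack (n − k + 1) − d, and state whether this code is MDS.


Singleton RHS = n − k + 1 = 21, slack = 8, bound satisfied, not MDS.

Singleton bound: d ≤ n − k + 1.
Here n = 22, k = 2, so n − k + 1 = 21.
Given d = 13, check d ≤ 21: YES.
Slack = (n − k + 1) − d = 8.
The code is NOT MDS (slack = 8 > 0).
Description: the claimed parameters are [22, 2, 13]_3; such a code would be non-MDS.


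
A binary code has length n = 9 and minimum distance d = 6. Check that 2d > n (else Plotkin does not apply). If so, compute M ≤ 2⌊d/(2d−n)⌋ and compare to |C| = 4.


Plotkin bound M ≤ 4; given |C| = 4 ≤ bound (satisfied).

Check applicability: 2d = 12, n = 9.
2d − n = 3 > 0, so Plotkin applies.
Compute d/(2d−n) = 6/3 ≈ 2.0000.
⌊d/(2d−n)⌋ = 2.
Plotkin bound: M ≤ 2·2 = 4.
Given |C| = 4, check: satisfied.
This |C| is at the Plotkin bound.


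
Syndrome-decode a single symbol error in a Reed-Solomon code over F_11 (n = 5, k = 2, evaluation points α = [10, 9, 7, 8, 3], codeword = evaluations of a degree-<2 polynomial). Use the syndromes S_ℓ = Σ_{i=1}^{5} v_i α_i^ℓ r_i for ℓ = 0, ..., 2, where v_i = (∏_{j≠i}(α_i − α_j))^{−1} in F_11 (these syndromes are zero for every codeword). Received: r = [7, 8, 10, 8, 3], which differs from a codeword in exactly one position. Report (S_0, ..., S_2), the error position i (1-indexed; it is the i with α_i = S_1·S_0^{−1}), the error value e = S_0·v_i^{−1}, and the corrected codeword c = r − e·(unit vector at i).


S = (1, 8, 9), error at position 4, error magnitude e = 10, c = [7, 8, 10, 9, 3].

Step 1: column multipliers v_i = (∏_{j≠i}(α_i − α_j))^{−1} mod 11.
  i = 1 (α = 10): (10−9)(10−7)(10−8)(10−3) = 1·3·2·7 = 42 ≡ 9, so v_1 = 9^{−1} = 5 (mod 11).
  i = 2 (α = 9): (9−10)(9−7)(9−8)(9−3) = (−1)·2·1·6 = −12 ≡ 10, so v_2 = 10^{−1} = 10 (mod 11).
  i = 3 (α = 7): (7−10)(7−9)(7−8)(7−3) = (−3)·(−2)·(−1)·4 = −24 ≡ 9, so v_3 = 9^{−1} = 5 (mod 11).
  i = 4 (α = 8): (8−10)(8−9)(8−7)(8−3) = (−2)·(−1)·1·5 = 10 ≡ 10, so v_4 = 10^{−1} = 10 (mod 11).
  i = 5 (α = 3): (3−10)(3−9)(3−7)(3−8) = (−7)·(−6)·(−4)·(−5) = 840 ≡ 4, so v_5 = 4^{−1} = 3 (mod 11).
  v = [5, 10, 5, 10, 3].
Step 2: syndromes of r = [7, 8, 10, 8, 3] (all sums mod 11).
  S_0 = Σ v_i r_i = 5·7 + 10·8 + 5·10 + 10·8 + 3·3 = 254 ≡ 1.
  S_1 = Σ v_i α_i r_i = 5·10·7 + 10·9·8 + 5·7·10 + 10·8·8 + 3·3·3 = 2087 ≡ 8.
  α_i^2 mod 11 = [1, 4, 5, 9, 9].
  S_2 = Σ v_i α_i^2 r_i = 5·1·7 + 10·4·8 + 5·5·10 + 10·9·8 + 3·9·3 = 1406 ≡ 9.
  S = (1, 8, 9) ≠ 0, so r is not a codeword (an error is present).
Step 3: locate the error. For a single error e at position i, S_ℓ = v_i·e·α_i^ℓ, so α_err = S_1/S_0.
  S_0^{−1} = 1^{−1} = 1 (mod 11), so α_err = 8·1 = 8 ≡ 8 = α_4. Error position i = 4.
  Consistency check: S_2/S_1 = 9·7 = 63 ≡ 8 = α_err ✓ (single-error assumption holds).
Step 4: error magnitude e = S_0/v_4 = S_0·∏_{j≠4}(α_4 − α_j) = 1·10 = 10 ≡ 10 (mod 11).
Step 5: correct position 4: c_4 = r_4 − e = 8 − 10 ≡ 9 (mod 11). Hence c = [7, 8, 10, 9, 3].
  Check: interpolating c through the α_i gives m(x) = 6 + 10·x (degree < 2) with m(α_i) = c_i for every i, so c is indeed a codeword.


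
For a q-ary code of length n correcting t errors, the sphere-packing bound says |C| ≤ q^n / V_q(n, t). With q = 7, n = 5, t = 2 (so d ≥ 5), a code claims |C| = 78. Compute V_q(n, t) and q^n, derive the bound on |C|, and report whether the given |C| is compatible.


V_q(n, t) = 391, q^n = 16807, Hamming bound = 42, |C| = 78 > bound (violated).

Step 1: Compute V_q(n, t) = Σ_{j=0}^2 C(n, j) (q−1)^j.
  j = 0: C(5,0)·(6)^0 = 1·1 = 1.
  j = 1: C(5,1)·(6)^1 = 5·6 = 30.
  j = 2: C(5,2)·(6)^2 = 10·36 = 360.
  V_q(n, t) = 1 + 30 + 360 = 391.
Step 2: q^n = 7^5 = 16807.
Step 3: Hamming bound ⌊q^n / V_q(n,t)⌋ = ⌊16807/391⌋ = 42.
Step 4: Compare |C| = 78 to 42: violated.
The claimed |C| lies above the Hamming bound, so no 7-ary code of length 5 with d ≥ 5 can have 78 codewords.


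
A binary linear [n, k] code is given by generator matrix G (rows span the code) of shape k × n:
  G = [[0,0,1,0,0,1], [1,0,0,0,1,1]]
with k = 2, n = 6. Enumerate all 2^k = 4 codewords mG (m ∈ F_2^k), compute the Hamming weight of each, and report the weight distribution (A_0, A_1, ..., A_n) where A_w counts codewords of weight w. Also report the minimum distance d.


Weight distribution: A_0 = 1, A_2 = 1, A_3 = 2. Minimum distance d = 2.

Enumerate all 2^2 = 4 messages m ∈ F_2^2.
For each, compute codeword c = mG in F_2^6, then tally its weight.
  m = 00 → c = 000000, weight = 0.
  m = 10 → c = 001001, weight = 2.
  m = 01 → c = 100011, weight = 3.
  m = 11 → c = 101010, weight = 3.
Tally weights:
  weight 0: 1 codewords.
  weight 2: 1 codewords.
  weight 3: 2 codewords.
Minimum distance d = smallest w > 0 with A_w > 0 = 2.
Sanity: Σ A_w = 4 = 2^2 = 4 ✓.


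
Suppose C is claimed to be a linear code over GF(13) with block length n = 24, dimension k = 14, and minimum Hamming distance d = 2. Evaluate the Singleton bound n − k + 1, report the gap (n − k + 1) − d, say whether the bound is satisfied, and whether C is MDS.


Singleton RHS = n − k + 1 = 11, slack = 9, bound satisfied, not MDS.

Singleton bound: d ≤ n − k + 1.
Here n = 24, k = 14, so n − k + 1 = 11.
Given d = 2, check d ≤ 11: YES.
Slack = (n − k + 1) − d = 9.
The code is NOT MDS (slack = 9 > 0).
Description: the claimed parameters are [24, 14, 2]_13; such a code would be non-MDS.


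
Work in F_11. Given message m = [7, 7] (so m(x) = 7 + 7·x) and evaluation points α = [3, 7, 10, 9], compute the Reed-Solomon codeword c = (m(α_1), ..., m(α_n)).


c = [6, 1, 0, 4]

Message polynomial: m(x) = 7 + 7·x (mod 11).
For each evaluation point α_i, compute m(α_i) mod 11:
  α_1 = 3: Horner steps 7 → 6, so m(3) = 6.
  α_2 = 7: Horner steps 7 → 1, so m(7) = 1.
  α_3 = 10: Horner steps 7 → 0, so m(10) = 0.
  α_4 = 9: Horner steps 7 → 4, so m(9) = 4.
Codeword c = [6, 1, 0, 4] ∈ F_11^4.


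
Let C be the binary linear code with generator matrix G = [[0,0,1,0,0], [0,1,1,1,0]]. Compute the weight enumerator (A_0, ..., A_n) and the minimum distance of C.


Weight distribution: A_0 = 1, A_1 = 1, A_2 = 1, A_3 = 1. Minimum distance d = 1.

Enumerate all 2^2 = 4 messages m ∈ F_2^2.
For each, compute codeword c = mG in F_2^5, then tally its weight.
  m = 00 → c = 00000, weight = 0.
  m = 10 → c = 00100, weight = 1.
  m = 01 → c = 01110, weight = 3.
  m = 11 → c = 01010, weight = 2.
Tally weights:
  weight 0: 1 codewords.
  weight 1: 1 codewords.
  weight 2: 1 codewords.
  weight 3: 1 codewords.
Minimum distance d = smallest w > 0 with A_w > 0 = 1.
Sanity: Σ A_w = 4 = 2^2 = 4 ✓.


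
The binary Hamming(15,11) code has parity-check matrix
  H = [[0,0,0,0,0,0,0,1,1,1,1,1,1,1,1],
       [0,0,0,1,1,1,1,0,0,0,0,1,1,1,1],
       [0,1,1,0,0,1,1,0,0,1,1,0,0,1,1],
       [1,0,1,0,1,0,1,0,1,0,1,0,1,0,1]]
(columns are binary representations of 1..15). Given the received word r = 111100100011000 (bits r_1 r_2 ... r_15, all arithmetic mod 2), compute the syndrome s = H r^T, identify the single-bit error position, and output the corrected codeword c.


s = (0, 1, 0, 0)^T, error position = 4, corrected codeword c = 111000100011000

Compute s = H r^T mod 2 one row at a time:
  s_1 = 0 + 0 + 0 + 1 + 1 + 0 + 0 + 0 = 2 ≡ 0 (mod 2).
  s_2 = 1 + 0 + 0 + 1 + 1 + 0 + 0 + 0 = 3 ≡ 1 (mod 2).
  s_3 = 1 + 1 + 0 + 1 + 0 + 1 + 0 + 0 = 4 ≡ 0 (mod 2).
  s_4 = 1 + 1 + 0 + 1 + 0 + 1 + 0 + 0 = 4 ≡ 0 (mod 2).
s = (0, 1, 0, 0)^T — this equals column 4 of H (binary 0100), so error is at position 4.
Correct: flip bit 4 of r = 111100100011000 to get c = 111000100011000.


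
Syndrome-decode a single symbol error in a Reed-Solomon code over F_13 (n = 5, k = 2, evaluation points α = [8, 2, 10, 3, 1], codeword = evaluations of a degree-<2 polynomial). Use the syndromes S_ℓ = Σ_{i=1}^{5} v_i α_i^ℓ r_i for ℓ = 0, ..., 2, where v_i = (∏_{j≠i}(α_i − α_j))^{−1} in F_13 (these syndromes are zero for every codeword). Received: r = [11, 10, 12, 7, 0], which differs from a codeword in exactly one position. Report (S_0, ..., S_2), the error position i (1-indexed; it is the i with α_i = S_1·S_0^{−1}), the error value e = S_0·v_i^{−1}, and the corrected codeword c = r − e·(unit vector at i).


S = (5, 1, 8), error at position 1, error magnitude e = 6, c = [5, 10, 12, 7, 0].

Step 1: column multipliers v_i = (∏_{j≠i}(α_i − α_j))^{−1} mod 13.
  i = 1 (α = 8): (8−2)(8−10)(8−3)(8−1) = 6·(−2)·5·7 = −420 ≡ 9, so v_1 = 9^{−1} = 3 (mod 13).
  i = 2 (α = 2): (2−8)(2−10)(2−3)(2−1) = (−6)·(−8)·(−1)·1 = −48 ≡ 4, so v_2 = 4^{−1} = 10 (mod 13).
  i = 3 (α = 10): (10−8)(10−2)(10−3)(10−1) = 2·8·7·9 = 1008 ≡ 7, so v_3 = 7^{−1} = 2 (mod 13).
  i = 4 (α = 3): (3−8)(3−2)(3−10)(3−1) = (−5)·1·(−7)·2 = 70 ≡ 5, so v_4 = 5^{−1} = 8 (mod 13).
  i = 5 (α = 1): (1−8)(1−2)(1−10)(1−3) = (−7)·(−1)·(−9)·(−2) = 126 ≡ 9, so v_5 = 9^{−1} = 3 (mod 13).
  v = [3, 10, 2, 8, 3].
Step 2: syndromes of r = [11, 10, 12, 7, 0] (all sums mod 13).
  S_0 = Σ v_i r_i = 3·11 + 10·10 + 2·12 + 8·7 + 3·0 = 213 ≡ 5.
  S_1 = Σ v_i α_i r_i = 3·8·11 + 10·2·10 + 2·10·12 + 8·3·7 + 3·1·0 = 872 ≡ 1.
  α_i^2 mod 13 = [12, 4, 9, 9, 1].
  S_2 = Σ v_i α_i^2 r_i = 3·12·11 + 10·4·10 + 2·9·12 + 8·9·7 + 3·1·0 = 1516 ≡ 8.
  S = (5, 1, 8) ≠ 0, so r is not a codeword (an error is present).
Step 3: locate the error. For a single error e at position i, S_ℓ = v_i·e·α_i^ℓ, so α_err = S_1/S_0.
  S_0^{−1} = 5^{−1} = 8 (mod 13), so α_err = 1·8 = 8 ≡ 8 = α_1. Error position i = 1.
  Consistency check: S_2/S_1 = 8·1 = 8 ≡ 8 = α_err ✓ (single-error assumption holds).
Step 4: error magnitude e = S_0/v_1 = S_0·∏_{j≠1}(α_1 − α_j) = 5·9 = 45 ≡ 6 (mod 13).
Step 5: correct position 1: c_1 = r_1 − e = 11 − 6 ≡ 5 (mod 13). Hence c = [5, 10, 12, 7, 0].
  Check: interpolating c through the α_i gives m(x) = 3 + 10·x (degree < 2) with m(α_i) = c_i for every i, so c is indeed a codeword.


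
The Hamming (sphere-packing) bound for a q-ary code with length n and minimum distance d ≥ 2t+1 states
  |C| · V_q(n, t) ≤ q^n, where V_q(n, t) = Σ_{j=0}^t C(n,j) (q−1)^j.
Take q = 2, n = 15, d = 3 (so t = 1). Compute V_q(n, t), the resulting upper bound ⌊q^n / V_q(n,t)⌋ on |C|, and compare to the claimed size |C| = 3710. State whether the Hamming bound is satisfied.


V_q(n, t) = 16, q^n = 32768, Hamming bound = 2048, |C| = 3710 > bound (violated).

Step 1: Compute V_q(n, t) = Σ_{j=0}^1 C(n, j) (q−1)^j.
  j = 0: C(15,0)·(1)^0 = 1·1 = 1.
  j = 1: C(15,1)·(1)^1 = 15·1 = 15.
  V_q(n, t) = 1 + 15 = 16.
Step 2: q^n = 2^15 = 32768.
Step 3: Hamming bound ⌊q^n / V_q(n,t)⌋ = ⌊32768/16⌋ = 2048.
Step 4: Compare |C| = 3710 to 2048: violated.
The claimed |C| lies above the Hamming bound, so no 2-ary code of length 15 with d ≥ 3 can have 3710 codewords.


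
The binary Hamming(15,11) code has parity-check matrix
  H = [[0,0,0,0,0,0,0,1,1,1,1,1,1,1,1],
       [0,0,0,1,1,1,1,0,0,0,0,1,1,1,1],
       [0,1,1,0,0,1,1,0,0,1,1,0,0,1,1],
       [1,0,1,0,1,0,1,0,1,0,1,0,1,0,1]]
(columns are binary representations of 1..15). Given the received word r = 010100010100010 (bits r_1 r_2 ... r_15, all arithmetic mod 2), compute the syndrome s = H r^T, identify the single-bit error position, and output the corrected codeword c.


s = (1, 0, 1, 0)^T, error position = 10, corrected codeword c = 010100010000010

Compute s = H r^T mod 2 one row at a time:
  s_1 = 1 + 0 + 1 + 0 + 0 + 0 + 1 + 0 = 3 ≡ 1 (mod 2).
  s_2 = 1 + 0 + 0 + 0 + 0 + 0 + 1 + 0 = 2 ≡ 0 (mod 2).
  s_3 = 1 + 0 + 0 + 0 + 1 + 0 + 1 + 0 = 3 ≡ 1 (mod 2).
  s_4 = 0 + 0 + 0 + 0 + 0 + 0 + 0 + 0 = 0 ≡ 0 (mod 2).
s = (1, 0, 1, 0)^T — this equals column 10 of H (binary 1010), so error is at position 10.
Correct: flip bit 10 of r = 010100010100010 to get c = 010100010000010.


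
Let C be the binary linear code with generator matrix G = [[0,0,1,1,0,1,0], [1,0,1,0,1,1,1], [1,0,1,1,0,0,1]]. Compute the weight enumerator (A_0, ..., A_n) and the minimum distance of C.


Weight distribution: A_0 = 1, A_2 = 1, A_3 = 3, A_4 = 2, A_5 = 1. Minimum distance d = 2.

Enumerate all 2^3 = 8 messages m ∈ F_2^3.
For each, compute codeword c = mG in F_2^7, then tally its weight.
  m = 000 → c = 0000000, weight = 0.
  m = 100 → c = 0011010, weight = 3.
  m = 010 → c = 1010111, weight = 5.
  m = 110 → c = 1001101, weight = 4.
  m = 001 → c = 1011001, weight = 4.
  m = 101 → c = 1000011, weight = 3.
  m = 011 → c = 0001110, weight = 3.
  m = 111 → c = 0010100, weight = 2.
Tally weights:
  weight 0: 1 codewords.
  weight 2: 1 codewords.
  weight 3: 3 codewords.
  weight 4: 2 codewords.
  weight 5: 1 codewords.
Minimum distance d = smallest w > 0 with A_w > 0 = 2.
Sanity: Σ A_w = 8 = 2^3 = 8 ✓.


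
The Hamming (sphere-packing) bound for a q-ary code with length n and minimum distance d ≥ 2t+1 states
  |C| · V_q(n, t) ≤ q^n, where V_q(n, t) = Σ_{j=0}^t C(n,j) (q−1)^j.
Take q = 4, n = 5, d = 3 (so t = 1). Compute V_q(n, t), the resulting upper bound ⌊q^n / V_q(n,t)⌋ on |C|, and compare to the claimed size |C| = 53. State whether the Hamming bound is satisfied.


V_q(n, t) = 16, q^n = 1024, Hamming bound = 64, |C| = 53 ≤ bound (satisfied).

Step 1: Compute V_q(n, t) = Σ_{j=0}^1 C(n, j) (q−1)^j.
  j = 0: C(5,0)·(3)^0 = 1·1 = 1.
  j = 1: C(5,1)·(3)^1 = 5·3 = 15.
  V_q(n, t) = 1 + 15 = 16.
Step 2: q^n = 4^5 = 1024.
Step 3: Hamming bound ⌊q^n / V_q(n,t)⌋ = ⌊1024/16⌋ = 64.
Step 4: Compare |C| = 53 to 64: satisfied.
The claimed |C| lies below the Hamming bound.


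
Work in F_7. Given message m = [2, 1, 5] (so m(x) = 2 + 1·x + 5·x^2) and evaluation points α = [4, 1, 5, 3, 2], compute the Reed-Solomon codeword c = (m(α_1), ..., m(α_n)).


c = [2, 1, 6, 1, 3]

Message polynomial: m(x) = 2 + 1·x + 5·x^2 (mod 7).
For each evaluation point α_i, compute m(α_i) mod 7:
  α_1 = 4: Horner steps 5 → 0 → 2, so m(4) = 2.
  α_2 = 1: Horner steps 5 → 6 → 1, so m(1) = 1.
  α_3 = 5: Horner steps 5 → 5 → 6, so m(5) = 6.
  α_4 = 3: Horner steps 5 → 2 → 1, so m(3) = 1.
  α_5 = 2: Horner steps 5 → 4 → 3, so m(2) = 3.
Codeword c = [2, 1, 6, 1, 3] ∈ F_7^5.


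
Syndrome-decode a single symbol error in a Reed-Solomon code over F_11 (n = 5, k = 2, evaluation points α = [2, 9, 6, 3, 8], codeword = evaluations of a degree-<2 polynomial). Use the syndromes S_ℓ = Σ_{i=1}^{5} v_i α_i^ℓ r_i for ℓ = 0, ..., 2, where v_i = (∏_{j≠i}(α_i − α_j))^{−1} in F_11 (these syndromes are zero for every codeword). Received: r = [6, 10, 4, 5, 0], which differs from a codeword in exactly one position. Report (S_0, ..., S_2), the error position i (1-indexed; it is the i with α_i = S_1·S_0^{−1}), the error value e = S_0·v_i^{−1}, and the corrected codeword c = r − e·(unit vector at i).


S = (4, 2, 1), error at position 3, error magnitude e = 2, c = [6, 10, 2, 5, 0].

Step 1: column multipliers v_i = (∏_{j≠i}(α_i − α_j))^{−1} mod 11.
  i = 1 (α = 2): (2−9)(2−6)(2−3)(2−8) = (−7)·(−4)·(−1)·(−6) = 168 ≡ 3, so v_1 = 3^{−1} = 4 (mod 11).
  i = 2 (α = 9): (9−2)(9−6)(9−3)(9−8) = 7·3·6·1 = 126 ≡ 5, so v_2 = 5^{−1} = 9 (mod 11).
  i = 3 (α = 6): (6−2)(6−9)(6−3)(6−8) = 4·(−3)·3·(−2) = 72 ≡ 6, so v_3 = 6^{−1} = 2 (mod 11).
  i = 4 (α = 3): (3−2)(3−9)(3−6)(3−8) = 1·(−6)·(−3)·(−5) = −90 ≡ 9, so v_4 = 9^{−1} = 5 (mod 11).
  i = 5 (α = 8): (8−2)(8−9)(8−6)(8−3) = 6·(−1)·2·5 = −60 ≡ 6, so v_5 = 6^{−1} = 2 (mod 11).
  v = [4, 9, 2, 5, 2].
Step 2: syndromes of r = [6, 10, 4, 5, 0] (all sums mod 11).
  S_0 = Σ v_i r_i = 4·6 + 9·10 + 2·4 + 5·5 + 2·0 = 147 ≡ 4.
  S_1 = Σ v_i α_i r_i = 4·2·6 + 9·9·10 + 2·6·4 + 5·3·5 + 2·8·0 = 981 ≡ 2.
  α_i^2 mod 11 = [4, 4, 3, 9, 9].
  S_2 = Σ v_i α_i^2 r_i = 4·4·6 + 9·4·10 + 2·3·4 + 5·9·5 + 2·9·0 = 705 ≡ 1.
  S = (4, 2, 1) ≠ 0, so r is not a codeword (an error is present).
Step 3: locate the error. For a single error e at position i, S_ℓ = v_i·e·α_i^ℓ, so α_err = S_1/S_0.
  S_0^{−1} = 4^{−1} = 3 (mod 11), so α_err = 2·3 = 6 ≡ 6 = α_3. Error position i = 3.
  Consistency check: S_2/S_1 = 1·6 = 6 ≡ 6 = α_err ✓ (single-error assumption holds).
Step 4: error magnitude e = S_0/v_3 = S_0·∏_{j≠3}(α_3 − α_j) = 4·6 = 24 ≡ 2 (mod 11).
Step 5: correct position 3: c_3 = r_3 − e = 4 − 2 ≡ 2 (mod 11). Hence c = [6, 10, 2, 5, 0].
  Check: interpolating c through the α_i gives m(x) = 8 + 10·x (degree < 2) with m(α_i) = c_i for every i, so c is indeed a codeword.


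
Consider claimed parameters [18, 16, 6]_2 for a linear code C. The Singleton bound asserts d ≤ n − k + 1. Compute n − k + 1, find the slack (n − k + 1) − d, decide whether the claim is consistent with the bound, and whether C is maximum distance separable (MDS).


Singleton RHS = n − k + 1 = 3, slack = -3, bound violated (no such code; not MDS).

Singleton bound: d ≤ n − k + 1.
Here n = 18, k = 16, so n − k + 1 = 3.
Given d = 6, check d ≤ 3: NO.
Slack = (n − k + 1) − d = -3.
The slack is negative: d = 6 exceeds n − k + 1 = 3 by 3, so the Singleton bound is violated and no linear [18, 16, 6]_2 code can exist. In particular it is not MDS (MDS requires d = n − k + 1 exactly).
Description: the claimed parameters are [18, 16, 6]_2; such a code would be impossible (violates the Singleton bound).


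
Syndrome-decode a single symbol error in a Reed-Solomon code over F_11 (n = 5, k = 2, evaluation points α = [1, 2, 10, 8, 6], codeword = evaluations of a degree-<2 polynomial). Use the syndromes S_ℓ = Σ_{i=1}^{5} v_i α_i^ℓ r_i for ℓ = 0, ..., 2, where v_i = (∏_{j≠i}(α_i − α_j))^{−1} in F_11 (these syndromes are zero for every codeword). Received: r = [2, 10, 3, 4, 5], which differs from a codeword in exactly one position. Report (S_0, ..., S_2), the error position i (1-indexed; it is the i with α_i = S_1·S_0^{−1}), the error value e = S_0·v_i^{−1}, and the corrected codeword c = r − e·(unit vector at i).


S = (6, 1, 2), error at position 2, error magnitude e = 3, c = [2, 7, 3, 4, 5].

Step 1: column multipliers v_i = (∏_{j≠i}(α_i − α_j))^{−1} mod 11.
  i = 1 (α = 1): (1−2)(1−10)(1−8)(1−6) = (−1)·(−9)·(−7)·(−5) = 315 ≡ 7, so v_1 = 7^{−1} = 8 (mod 11).
  i = 2 (α = 2): (2−1)(2−10)(2−8)(2−6) = 1·(−8)·(−6)·(−4) = −192 ≡ 6, so v_2 = 6^{−1} = 2 (mod 11).
  i = 3 (α = 10): (10−1)(10−2)(10−8)(10−6) = 9·8·2·4 = 576 ≡ 4, so v_3 = 4^{−1} = 3 (mod 11).
  i = 4 (α = 8): (8−1)(8−2)(8−10)(8−6) = 7·6·(−2)·2 = −168 ≡ 8, so v_4 = 8^{−1} = 7 (mod 11).
  i = 5 (α = 6): (6−1)(6−2)(6−10)(6−8) = 5·4·(−4)·(−2) = 160 ≡ 6, so v_5 = 6^{−1} = 2 (mod 11).
  v = [8, 2, 3, 7, 2].
Step 2: syndromes of r = [2, 10, 3, 4, 5] (all sums mod 11).
  S_0 = Σ v_i r_i = 8·2 + 2·10 + 3·3 + 7·4 + 2·5 = 83 ≡ 6.
  S_1 = Σ v_i α_i r_i = 8·1·2 + 2·2·10 + 3·10·3 + 7·8·4 + 2·6·5 = 430 ≡ 1.
  α_i^2 mod 11 = [1, 4, 1, 9, 3].
  S_2 = Σ v_i α_i^2 r_i = 8·1·2 + 2·4·10 + 3·1·3 + 7·9·4 + 2·3·5 = 387 ≡ 2.
  S = (6, 1, 2) ≠ 0, so r is not a codeword (an error is present).
Step 3: locate the error. For a single error e at position i, S_ℓ = v_i·e·α_i^ℓ, so α_err = S_1/S_0.
  S_0^{−1} = 6^{−1} = 2 (mod 11), so α_err = 1·2 = 2 ≡ 2 = α_2. Error position i = 2.
  Consistency check: S_2/S_1 = 2·1 = 2 ≡ 2 = α_err ✓ (single-error assumption holds).
Step 4: error magnitude e = S_0/v_2 = S_0·∏_{j≠2}(α_2 − α_j) = 6·6 = 36 ≡ 3 (mod 11).
Step 5: correct position 2: c_2 = r_2 − e = 10 − 3 ≡ 7 (mod 11). Hence c = [2, 7, 3, 4, 5].
  Check: interpolating c through the α_i gives m(x) = 8 + 5·x (degree < 2) with m(α_i) = c_i for every i, so c is indeed a codeword.


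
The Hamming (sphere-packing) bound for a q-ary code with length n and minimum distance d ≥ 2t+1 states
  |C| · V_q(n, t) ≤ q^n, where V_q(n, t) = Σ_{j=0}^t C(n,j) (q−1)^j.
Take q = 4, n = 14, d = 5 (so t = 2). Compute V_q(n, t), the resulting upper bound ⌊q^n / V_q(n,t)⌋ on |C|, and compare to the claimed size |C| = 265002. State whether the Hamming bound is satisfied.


V_q(n, t) = 862, q^n = 268435456, Hamming bound = 311410, |C| = 265002 ≤ bound (satisfied).

Step 1: Compute V_q(n, t) = Σ_{j=0}^2 C(n, j) (q−1)^j.
  j = 0: C(14,0)·(3)^0 = 1·1 = 1.
  j = 1: C(14,1)·(3)^1 = 14·3 = 42.
  j = 2: C(14,2)·(3)^2 = 91·9 = 819.
  V_q(n, t) = 1 + 42 + 819 = 862.
Step 2: q^n = 4^14 = 268435456.
Step 3: Hamming bound ⌊q^n / V_q(n,t)⌋ = ⌊268435456/862⌋ = 311410.
Step 4: Compare |C| = 265002 to 311410: satisfied.
The claimed |C| lies below the Hamming bound.


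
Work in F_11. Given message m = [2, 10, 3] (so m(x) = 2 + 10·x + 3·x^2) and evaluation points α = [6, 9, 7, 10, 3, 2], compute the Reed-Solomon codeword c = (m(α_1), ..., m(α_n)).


c = [5, 5, 10, 6, 4, 1]

Message polynomial: m(x) = 2 + 10·x + 3·x^2 (mod 11).
For each evaluation point α_i, compute m(α_i) mod 11:
  α_1 = 6: Horner steps 3 → 6 → 5, so m(6) = 5.
  α_2 = 9: Horner steps 3 → 4 → 5, so m(9) = 5.
  α_3 = 7: Horner steps 3 → 9 → 10, so m(7) = 10.
  α_4 = 10: Horner steps 3 → 7 → 6, so m(10) = 6.
  α_5 = 3: Horner steps 3 → 8 → 4, so m(3) = 4.
  α_6 = 2: Horner steps 3 → 5 → 1, so m(2) = 1.
Codeword c = [5, 5, 10, 6, 4, 1] ∈ F_11^6.


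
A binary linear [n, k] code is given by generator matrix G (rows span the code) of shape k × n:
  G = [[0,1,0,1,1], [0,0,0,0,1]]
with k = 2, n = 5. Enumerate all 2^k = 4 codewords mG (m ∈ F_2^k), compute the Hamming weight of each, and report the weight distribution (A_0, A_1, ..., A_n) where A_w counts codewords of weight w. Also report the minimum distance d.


Weight distribution: A_0 = 1, A_1 = 1, A_2 = 1, A_3 = 1. Minimum distance d = 1.

Enumerate all 2^2 = 4 messages m ∈ F_2^2.
For each, compute codeword c = mG in F_2^5, then tally its weight.
  m = 00 → c = 00000, weight = 0.
  m = 10 → c = 01011, weight = 3.
  m = 01 → c = 00001, weight = 1.
  m = 11 → c = 01010, weight = 2.
Tally weights:
  weight 0: 1 codewords.
  weight 1: 1 codewords.
  weight 2: 1 codewords.
  weight 3: 1 codewords.
Minimum distance d = smallest w > 0 with A_w > 0 = 1.
Sanity: Σ A_w = 4 = 2^2 = 4 ✓.


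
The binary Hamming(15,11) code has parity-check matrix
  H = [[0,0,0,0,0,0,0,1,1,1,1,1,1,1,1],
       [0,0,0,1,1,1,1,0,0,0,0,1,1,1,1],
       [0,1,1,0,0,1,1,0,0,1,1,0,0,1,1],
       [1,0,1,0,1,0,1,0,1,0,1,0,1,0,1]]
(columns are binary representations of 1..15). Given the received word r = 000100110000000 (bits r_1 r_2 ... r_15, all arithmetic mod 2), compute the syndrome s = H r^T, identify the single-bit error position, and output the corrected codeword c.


s = (1, 0, 1, 1)^T, error position = 11, corrected codeword c = 000100110010000

Compute s = H r^T mod 2 one row at a time:
  s_1 = 1 + 0 + 0 + 0 + 0 + 0 + 0 + 0 = 1 ≡ 1 (mod 2).
  s_2 = 1 + 0 + 0 + 1 + 0 + 0 + 0 + 0 = 2 ≡ 0 (mod 2).
  s_3 = 0 + 0 + 0 + 1 + 0 + 0 + 0 + 0 = 1 ≡ 1 (mod 2).
  s_4 = 0 + 0 + 0 + 1 + 0 + 0 + 0 + 0 = 1 ≡ 1 (mod 2).
s = (1, 0, 1, 1)^T — this equals column 11 of H (binary 1011), so error is at position 11.
Correct: flip bit 11 of r = 000100110000000 to get c = 000100110010000.


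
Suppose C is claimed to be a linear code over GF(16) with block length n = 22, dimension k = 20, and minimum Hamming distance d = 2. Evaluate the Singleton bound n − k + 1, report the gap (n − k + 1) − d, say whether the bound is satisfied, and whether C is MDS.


Singleton RHS = n − k + 1 = 3, slack = 1, bound satisfied, not MDS.

Singleton bound: d ≤ n − k + 1.
Here n = 22, k = 20, so n − k + 1 = 3.
Given d = 2, check d ≤ 3: YES.
Slack = (n − k + 1) − d = 1.
The code is NOT MDS (slack = 1 > 0).
Description: the claimed parameters are [22, 20, 2]_16; such a code would be non-MDS.


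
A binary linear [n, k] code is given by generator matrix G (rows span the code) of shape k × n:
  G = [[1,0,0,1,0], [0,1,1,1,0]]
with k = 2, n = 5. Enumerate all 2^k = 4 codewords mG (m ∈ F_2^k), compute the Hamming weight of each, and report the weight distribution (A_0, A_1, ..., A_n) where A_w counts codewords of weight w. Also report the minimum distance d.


Weight distribution: A_0 = 1, A_2 = 1, A_3 = 2. Minimum distance d = 2.

Enumerate all 2^2 = 4 messages m ∈ F_2^2.
For each, compute codeword c = mG in F_2^5, then tally its weight.
  m = 00 → c = 00000, weight = 0.
  m = 10 → c = 10010, weight = 2.
  m = 01 → c = 01110, weight = 3.
  m = 11 → c = 11100, weight = 3.
Tally weights:
  weight 0: 1 codewords.
  weight 2: 1 codewords.
  weight 3: 2 codewords.
Minimum distance d = smallest w > 0 with A_w > 0 = 2.
Sanity: Σ A_w = 4 = 2^2 = 4 ✓.


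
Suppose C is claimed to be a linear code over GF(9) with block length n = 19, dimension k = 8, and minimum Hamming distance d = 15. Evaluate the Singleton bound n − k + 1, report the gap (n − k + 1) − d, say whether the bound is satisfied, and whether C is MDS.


Singleton RHS = n − k + 1 = 12, slack = -3, bound violated (no such code; not MDS).

Singleton bound: d ≤ n − k + 1.
Here n = 19, k = 8, so n − k + 1 = 12.
Given d = 15, check d ≤ 12: NO.
Slack = (n − k + 1) − d = -3.
The slack is negative: d = 15 exceeds n − k + 1 = 12 by 3, so the Singleton bound is violated and no linear [19, 8, 15]_9 code can exist. In particular it is not MDS (MDS requires d = n − k + 1 exactly).
Description: the claimed parameters are [19, 8, 15]_9; such a code would be impossible (violates the Singleton bound).


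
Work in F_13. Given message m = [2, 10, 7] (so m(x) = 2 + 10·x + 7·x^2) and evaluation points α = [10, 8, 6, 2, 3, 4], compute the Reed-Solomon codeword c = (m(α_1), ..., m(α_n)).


c = [9, 10, 2, 11, 4, 11]

Message polynomial: m(x) = 2 + 10·x + 7·x^2 (mod 13).
For each evaluation point α_i, compute m(α_i) mod 13:
  α_1 = 10: Horner steps 7 → 2 → 9, so m(10) = 9.
  α_2 = 8: Horner steps 7 → 1 → 10, so m(8) = 10.
  α_3 = 6: Horner steps 7 → 0 → 2, so m(6) = 2.
  α_4 = 2: Horner steps 7 → 11 → 11, so m(2) = 11.
  α_5 = 3: Horner steps 7 → 5 → 4, so m(3) = 4.
  α_6 = 4: Horner steps 7 → 12 → 11, so m(4) = 11.
Codeword c = [9, 10, 2, 11, 4, 11] ∈ F_13^6.


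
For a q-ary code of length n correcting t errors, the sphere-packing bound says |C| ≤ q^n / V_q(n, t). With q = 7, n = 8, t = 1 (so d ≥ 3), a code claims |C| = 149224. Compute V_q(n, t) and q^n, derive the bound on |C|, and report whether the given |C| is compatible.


V_q(n, t) = 49, q^n = 5764801, Hamming bound = 117649, |C| = 149224 > bound (violated).

Step 1: Compute V_q(n, t) = Σ_{j=0}^1 C(n, j) (q−1)^j.
  j = 0: C(8,0)·(6)^0 = 1·1 = 1.
  j = 1: C(8,1)·(6)^1 = 8·6 = 48.
  V_q(n, t) = 1 + 48 = 49.
Step 2: q^n = 7^8 = 5764801.
Step 3: Hamming bound ⌊q^n / V_q(n,t)⌋ = ⌊5764801/49⌋ = 117649.
Step 4: Compare |C| = 149224 to 117649: violated.
The claimed |C| lies above the Hamming bound, so no 7-ary code of length 8 with d ≥ 3 can have 149224 codewords.


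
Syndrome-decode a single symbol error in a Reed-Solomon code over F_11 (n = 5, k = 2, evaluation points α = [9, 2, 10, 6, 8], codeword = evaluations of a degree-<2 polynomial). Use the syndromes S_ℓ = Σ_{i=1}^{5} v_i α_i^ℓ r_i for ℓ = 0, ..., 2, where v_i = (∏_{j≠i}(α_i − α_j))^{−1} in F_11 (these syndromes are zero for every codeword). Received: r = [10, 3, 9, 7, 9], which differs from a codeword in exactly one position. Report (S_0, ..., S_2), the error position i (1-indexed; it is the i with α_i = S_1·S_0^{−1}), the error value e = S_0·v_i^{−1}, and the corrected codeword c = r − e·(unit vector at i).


S = (1, 10, 1), error at position 3, error magnitude e = 9, c = [10, 3, 0, 7, 9].

Step 1: column multipliers v_i = (∏_{j≠i}(α_i − α_j))^{−1} mod 11.
  i = 1 (α = 9): (9−2)(9−10)(9−6)(9−8) = 7·(−1)·3·1 = −21 ≡ 1, so v_1 = 1^{−1} = 1 (mod 11).
  i = 2 (α = 2): (2−9)(2−10)(2−6)(2−8) = (−7)·(−8)·(−4)·(−6) = 1344 ≡ 2, so v_2 = 2^{−1} = 6 (mod 11).
  i = 3 (α = 10): (10−9)(10−2)(10−6)(10−8) = 1·8·4·2 = 64 ≡ 9, so v_3 = 9^{−1} = 5 (mod 11).
  i = 4 (α = 6): (6−9)(6−2)(6−10)(6−8) = (−3)·4·(−4)·(−2) = −96 ≡ 3, so v_4 = 3^{−1} = 4 (mod 11).
  i = 5 (α = 8): (8−9)(8−2)(8−10)(8−6) = (−1)·6·(−2)·2 = 24 ≡ 2, so v_5 = 2^{−1} = 6 (mod 11).
  v = [1, 6, 5, 4, 6].
Step 2: syndromes of r = [10, 3, 9, 7, 9] (all sums mod 11).
  S_0 = Σ v_i r_i = 1·10 + 6·3 + 5·9 + 4·7 + 6·9 = 155 ≡ 1.
  S_1 = Σ v_i α_i r_i = 1·9·10 + 6·2·3 + 5·10·9 + 4·6·7 + 6·8·9 = 1176 ≡ 10.
  α_i^2 mod 11 = [4, 4, 1, 3, 9].
  S_2 = Σ v_i α_i^2 r_i = 1·4·10 + 6·4·3 + 5·1·9 + 4·3·7 + 6·9·9 = 727 ≡ 1.
  S = (1, 10, 1) ≠ 0, so r is not a codeword (an error is present).
Step 3: locate the error. For a single error e at position i, S_ℓ = v_i·e·α_i^ℓ, so α_err = S_1/S_0.
  S_0^{−1} = 1^{−1} = 1 (mod 11), so α_err = 10·1 = 10 ≡ 10 = α_3. Error position i = 3.
  Consistency check: S_2/S_1 = 1·10 = 10 ≡ 10 = α_err ✓ (single-error assumption holds).
Step 4: error magnitude e = S_0/v_3 = S_0·∏_{j≠3}(α_3 − α_j) = 1·9 = 9 ≡ 9 (mod 11).
Step 5: correct position 3: c_3 = r_3 − e = 9 − 9 ≡ 0 (mod 11). Hence c = [10, 3, 0, 7, 9].
  Check: interpolating c through the α_i gives m(x) = 1 + 1·x (degree < 2) with m(α_i) = c_i for every i, so c is indeed a codeword.


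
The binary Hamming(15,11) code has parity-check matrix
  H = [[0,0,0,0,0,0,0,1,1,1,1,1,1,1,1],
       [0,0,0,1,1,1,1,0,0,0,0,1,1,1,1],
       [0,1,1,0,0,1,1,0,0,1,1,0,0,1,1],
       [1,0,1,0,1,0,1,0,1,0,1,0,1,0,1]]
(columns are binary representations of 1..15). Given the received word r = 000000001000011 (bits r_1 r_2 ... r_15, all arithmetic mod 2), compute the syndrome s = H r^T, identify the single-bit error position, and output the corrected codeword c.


s = (1, 0, 0, 0)^T, error position = 8, corrected codeword c = 000000011000011

Compute s = H r^T mod 2 one row at a time:
  s_1 = 0 + 1 + 0 + 0 + 0 + 0 + 1 + 1 = 3 ≡ 1 (mod 2).
  s_2 = 0 + 0 + 0 + 0 + 0 + 0 + 1 + 1 = 2 ≡ 0 (mod 2).
  s_3 = 0 + 0 + 0 + 0 + 0 + 0 + 1 + 1 = 2 ≡ 0 (mod 2).
  s_4 = 0 + 0 + 0 + 0 + 1 + 0 + 0 + 1 = 2 ≡ 0 (mod 2).
s = (1, 0, 0, 0)^T — this equals column 8 of H (binary 1000), so error is at position 8.
Correct: flip bit 8 of r = 000000001000011 to get c = 000000011000011.


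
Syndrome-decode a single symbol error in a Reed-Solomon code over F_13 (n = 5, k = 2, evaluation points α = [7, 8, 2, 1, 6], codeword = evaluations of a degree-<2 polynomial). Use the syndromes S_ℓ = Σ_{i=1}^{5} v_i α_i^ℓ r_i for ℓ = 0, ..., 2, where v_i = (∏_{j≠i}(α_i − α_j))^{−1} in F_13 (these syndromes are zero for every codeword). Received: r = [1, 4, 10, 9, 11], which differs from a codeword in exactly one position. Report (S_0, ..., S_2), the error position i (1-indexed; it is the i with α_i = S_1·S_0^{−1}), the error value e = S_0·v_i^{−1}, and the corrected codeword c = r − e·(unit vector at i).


S = (5, 10, 7), error at position 3, error magnitude e = 11, c = [1, 4, 12, 9, 11].

Step 1: column multipliers v_i = (∏_{j≠i}(α_i − α_j))^{−1} mod 13.
  i = 1 (α = 7): (7−8)(7−2)(7−1)(7−6) = (−1)·5·6·1 = −30 ≡ 9, so v_1 = 9^{−1} = 3 (mod 13).
  i = 2 (α = 8): (8−7)(8−2)(8−1)(8−6) = 1·6·7·2 = 84 ≡ 6, so v_2 = 6^{−1} = 11 (mod 13).
  i = 3 (α = 2): (2−7)(2−8)(2−1)(2−6) = (−5)·(−6)·1·(−4) = −120 ≡ 10, so v_3 = 10^{−1} = 4 (mod 13).
  i = 4 (α = 1): (1−7)(1−8)(1−2)(1−6) = (−6)·(−7)·(−1)·(−5) = 210 ≡ 2, so v_4 = 2^{−1} = 7 (mod 13).
  i = 5 (α = 6): (6−7)(6−8)(6−2)(6−1) = (−1)·(−2)·4·5 = 40 ≡ 1, so v_5 = 1^{−1} = 1 (mod 13).
  v = [3, 11, 4, 7, 1].
Step 2: syndromes of r = [1, 4, 10, 9, 11] (all sums mod 13).
  S_0 = Σ v_i r_i = 3·1 + 11·4 + 4·10 + 7·9 + 1·11 = 161 ≡ 5.
  S_1 = Σ v_i α_i r_i = 3·7·1 + 11·8·4 + 4·2·10 + 7·1·9 + 1·6·11 = 582 ≡ 10.
  α_i^2 mod 13 = [10, 12, 4, 1, 10].
  S_2 = Σ v_i α_i^2 r_i = 3·10·1 + 11·12·4 + 4·4·10 + 7·1·9 + 1·10·11 = 891 ≡ 7.
  S = (5, 10, 7) ≠ 0, so r is not a codeword (an error is present).
Step 3: locate the error. For a single error e at position i, S_ℓ = v_i·e·α_i^ℓ, so α_err = S_1/S_0.
  S_0^{−1} = 5^{−1} = 8 (mod 13), so α_err = 10·8 = 80 ≡ 2 = α_3. Error position i = 3.
  Consistency check: S_2/S_1 = 7·4 = 28 ≡ 2 = α_err ✓ (single-error assumption holds).
Step 4: error magnitude e = S_0/v_3 = S_0·∏_{j≠3}(α_3 − α_j) = 5·10 = 50 ≡ 11 (mod 13).
Step 5: correct position 3: c_3 = r_3 − e = 10 − 11 ≡ 12 (mod 13). Hence c = [1, 4, 12, 9, 11].
  Check: interpolating c through the α_i gives m(x) = 6 + 3·x (degree < 2) with m(α_i) = c_i for every i, so c is indeed a codeword.


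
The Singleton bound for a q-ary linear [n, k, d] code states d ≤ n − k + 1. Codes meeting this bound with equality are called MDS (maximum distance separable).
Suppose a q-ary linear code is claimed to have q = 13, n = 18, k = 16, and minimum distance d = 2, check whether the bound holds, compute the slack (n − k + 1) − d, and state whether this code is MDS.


Singleton RHS = n − k + 1 = 3, slack = 1, bound satisfied, not MDS.

Singleton bound: d ≤ n − k + 1.
Here n = 18, k = 16, so n − k + 1 = 3.
Given d = 2, check d ≤ 3: YES.
Slack = (n − k + 1) − d = 1.
The code is NOT MDS (slack = 1 > 0).
Description: the claimed parameters are [18, 16, 2]_13; such a code would be non-MDS.


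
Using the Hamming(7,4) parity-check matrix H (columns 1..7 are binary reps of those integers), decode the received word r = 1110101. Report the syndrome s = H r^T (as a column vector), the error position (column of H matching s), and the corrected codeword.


s = (0, 1, 0)^T, error position = 2, corrected codeword c = 1010101

Compute s = H r^T mod 2 one row at a time:
  s_1 = 0 + 1 + 0 + 1 = 2 ≡ 0 (mod 2).
  s_2 = 1 + 1 + 0 + 1 = 3 ≡ 1 (mod 2).
  s_3 = 1 + 1 + 1 + 1 = 4 ≡ 0 (mod 2).
s = (0, 1, 0)^T — this equals column 2 of H (binary 010), so error is at position 2.
Correct: flip bit 2 of r = 1110101 to get c = 1010101.


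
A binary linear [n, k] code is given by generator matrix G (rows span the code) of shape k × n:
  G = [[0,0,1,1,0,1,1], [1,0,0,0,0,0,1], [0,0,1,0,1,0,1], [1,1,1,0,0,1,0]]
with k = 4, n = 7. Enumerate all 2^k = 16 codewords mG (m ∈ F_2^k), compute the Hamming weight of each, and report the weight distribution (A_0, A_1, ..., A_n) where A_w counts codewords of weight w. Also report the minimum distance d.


Weight distribution: A_0 = 1, A_2 = 2, A_3 = 4, A_4 = 5, A_5 = 4. Minimum distance d = 2.

Enumerate all 2^4 = 16 messages m ∈ F_2^4.
For each, compute codeword c = mG in F_2^7, then tally its weight.
  m = 0000 → c = 0000000, weight = 0.
  m = 1000 → c = 0011011, weight = 4.
  m = 0100 → c = 1000001, weight = 2.
  m = 1100 → c = 1011010, weight = 4.
  m = 0010 → c = 0010101, weight = 3.
  m = 1010 → c = 0001110, weight = 3.
  m = 0110 → c = 1010100, weight = 3.
  m = 1110 → c = 1001111, weight = 5.
  m = 0001 → c = 1110010, weight = 4.
  m = 1001 → c = 1101001, weight = 4.
  m = 0101 → c = 0110011, weight = 4.
  m = 1101 → c = 0101000, weight = 2.
  m = 0011 → c = 1100111, weight = 5.
  m = 1011 → c = 1111100, weight = 5.
  m = 0111 → c = 0100110, weight = 3.
  m = 1111 → c = 0111101, weight = 5.
Tally weights:
  weight 0: 1 codewords.
  weight 2: 2 codewords.
  weight 3: 4 codewords.
  weight 4: 5 codewords.
  weight 5: 4 codewords.
Minimum distance d = smallest w > 0 with A_w > 0 = 2.
Sanity: Σ A_w = 16 = 2^4 = 16 ✓.


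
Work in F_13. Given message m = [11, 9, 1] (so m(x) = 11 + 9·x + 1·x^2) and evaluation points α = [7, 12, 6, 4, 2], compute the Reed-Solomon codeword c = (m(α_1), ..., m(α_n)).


c = [6, 3, 10, 11, 7]

Message polynomial: m(x) = 11 + 9·x + 1·x^2 (mod 13).
For each evaluation point α_i, compute m(α_i) mod 13:
  α_1 = 7: Horner steps 1 → 3 → 6, so m(7) = 6.
  α_2 = 12: Horner steps 1 → 8 → 3, so m(12) = 3.
  α_3 = 6: Horner steps 1 → 2 → 10, so m(6) = 10.
  α_4 = 4: Horner steps 1 → 0 → 11, so m(4) = 11.
  α_5 = 2: Horner steps 1 → 11 → 7, so m(2) = 7.
Codeword c = [6, 3, 10, 11, 7] ∈ F_13^5.


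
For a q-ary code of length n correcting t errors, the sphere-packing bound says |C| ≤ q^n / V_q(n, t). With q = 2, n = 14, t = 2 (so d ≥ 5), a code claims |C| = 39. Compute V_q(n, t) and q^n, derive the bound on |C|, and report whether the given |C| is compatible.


V_q(n, t) = 106, q^n = 16384, Hamming bound = 154, |C| = 39 ≤ bound (satisfied).

Step 1: Compute V_q(n, t) = Σ_{j=0}^2 C(n, j) (q−1)^j.
  j = 0: C(14,0)·(1)^0 = 1·1 = 1.
  j = 1: C(14,1)·(1)^1 = 14·1 = 14.
  j = 2: C(14,2)·(1)^2 = 91·1 = 91.
  V_q(n, t) = 1 + 14 + 91 = 106.
Step 2: q^n = 2^14 = 16384.
Step 3: Hamming bound ⌊q^n / V_q(n,t)⌋ = ⌊16384/106⌋ = 154.
Step 4: Compare |C| = 39 to 154: satisfied.
The claimed |C| lies below the Hamming bound.


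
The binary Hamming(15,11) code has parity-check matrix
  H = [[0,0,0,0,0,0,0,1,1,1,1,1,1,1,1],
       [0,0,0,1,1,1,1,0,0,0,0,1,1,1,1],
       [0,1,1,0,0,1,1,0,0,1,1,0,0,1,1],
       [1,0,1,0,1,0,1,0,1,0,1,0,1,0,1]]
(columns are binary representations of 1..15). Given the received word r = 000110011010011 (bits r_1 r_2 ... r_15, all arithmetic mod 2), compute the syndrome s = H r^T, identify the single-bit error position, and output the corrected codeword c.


s = (1, 0, 1, 0)^T, error position = 10, corrected codeword c = 000110011110011

Compute s = H r^T mod 2 one row at a time:
  s_1 = 1 + 1 + 0 + 1 + 0 + 0 + 1 + 1 = 5 ≡ 1 (mod 2).
  s_2 = 1 + 1 + 0 + 0 + 0 + 0 + 1 + 1 = 4 ≡ 0 (mod 2).
  s_3 = 0 + 0 + 0 + 0 + 0 + 1 + 1 + 1 = 3 ≡ 1 (mod 2).
  s_4 = 0 + 0 + 1 + 0 + 1 + 1 + 0 + 1 = 4 ≡ 0 (mod 2).
s = (1, 0, 1, 0)^T — this equals column 10 of H (binary 1010), so error is at position 10.
Correct: flip bit 10 of r = 000110011010011 to get c = 000110011110011.
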